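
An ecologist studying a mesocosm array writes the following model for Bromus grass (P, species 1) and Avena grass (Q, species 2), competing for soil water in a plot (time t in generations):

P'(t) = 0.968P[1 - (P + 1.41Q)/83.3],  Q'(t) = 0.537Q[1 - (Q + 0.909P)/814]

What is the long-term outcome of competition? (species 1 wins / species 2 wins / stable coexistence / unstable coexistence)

Compare the nullcline intercepts: K1/α12 = 83.3/1.41 = 59.1 < K2 = 814; K2/α21 = 814/0.909 = 895 > K1 = 83.3.
Since the inequalities point opposite ways, species 2 can invade but species 1 cannot.

species 2 excludes species 1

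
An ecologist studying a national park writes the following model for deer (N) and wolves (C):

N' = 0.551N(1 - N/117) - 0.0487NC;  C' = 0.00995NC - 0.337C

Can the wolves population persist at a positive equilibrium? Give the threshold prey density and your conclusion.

Threshold N = 33.9; K > 33.9, so yes, the predator persists.

The predator equation gives dC/dt > 0 only when N > 0.337/0.00995 = 33.9.
Without the predator, N → K = 117. Since 117 > 33.9, the predator can invade and persist.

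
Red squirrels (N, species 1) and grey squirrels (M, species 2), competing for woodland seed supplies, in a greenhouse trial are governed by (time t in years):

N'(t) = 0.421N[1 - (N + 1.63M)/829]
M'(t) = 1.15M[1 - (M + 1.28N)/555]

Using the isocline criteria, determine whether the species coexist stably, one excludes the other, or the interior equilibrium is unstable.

unstable coexistence (outcome depends on initial conditions)

Compare the nullcline intercepts: K1/α12 = 829/1.63 = 509 < K2 = 555; K2/α21 = 555/1.28 = 434 < K1 = 829.
Since both are reversed, neither can invade when rare; the interior point is a saddle.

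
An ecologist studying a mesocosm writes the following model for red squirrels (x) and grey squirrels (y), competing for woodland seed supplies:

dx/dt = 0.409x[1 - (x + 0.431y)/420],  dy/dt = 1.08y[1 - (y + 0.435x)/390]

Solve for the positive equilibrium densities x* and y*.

Setting both brackets to zero gives the nullclines x + 0.431y = 420 and 0.435x + y = 390.
Substituting y = 390 - 0.435x into the first: x(1 - 0.431·0.435) = 420 - 0.431·390.
So x* = 252/0.813 = 310, and then y* = 390 - 0.435·310 = 255.

x* ≈ 310, y* ≈ 255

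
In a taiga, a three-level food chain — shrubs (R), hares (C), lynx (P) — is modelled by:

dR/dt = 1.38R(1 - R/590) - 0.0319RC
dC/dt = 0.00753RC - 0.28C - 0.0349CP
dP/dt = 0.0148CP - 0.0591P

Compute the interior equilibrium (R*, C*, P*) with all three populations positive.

R* ≈ 536, C* ≈ 3.99, P* ≈ 108

From dP/dt = 0: 0.0148C* = 0.0591, so C* = 3.99.
From dR/dt = 0: 1.38(1 - R*/590) = 0.0319·3.99, giving R* = 590·(1 - 0.0923) = 536.
From dC/dt = 0: 0.00753·536 - 0.28 = 0.0349P*, so P* = 3.75/0.0349 = 108.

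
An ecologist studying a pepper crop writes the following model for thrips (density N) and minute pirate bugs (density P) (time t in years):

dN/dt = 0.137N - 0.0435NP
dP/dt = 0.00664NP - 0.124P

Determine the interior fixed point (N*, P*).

Set dP/dt = 0 with P > 0: 0.00664N - 0.124 = 0, so N* = 0.124/0.00664 = 18.7.
Set dN/dt = 0 with N > 0: 0.137 - 0.0435P = 0, so P* = 0.137/0.0435 = 3.15.

N* ≈ 18.7, P* ≈ 3.15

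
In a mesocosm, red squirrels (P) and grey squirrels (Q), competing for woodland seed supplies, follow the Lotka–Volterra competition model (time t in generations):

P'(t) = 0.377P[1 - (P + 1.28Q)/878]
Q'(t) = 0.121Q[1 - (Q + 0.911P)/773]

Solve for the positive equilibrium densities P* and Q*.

Setting both brackets to zero gives the nullclines P + 1.28Q = 878 and 0.911P + Q = 773.
Substituting Q = 773 - 0.911P into the first: P(1 - 1.28·0.911) = 878 - 1.28·773.
So P* = -111/-0.166 = 671, and then Q* = 773 - 0.911·671 = 162.

P* ≈ 671, Q* ≈ 162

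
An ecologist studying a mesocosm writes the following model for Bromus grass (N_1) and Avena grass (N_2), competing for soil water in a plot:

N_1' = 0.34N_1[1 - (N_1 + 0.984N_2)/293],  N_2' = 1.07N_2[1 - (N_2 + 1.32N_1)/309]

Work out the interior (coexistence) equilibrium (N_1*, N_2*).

N_1* ≈ 37, N_2* ≈ 260

Setting both brackets to zero gives the nullclines N_1 + 0.984N_2 = 293 and 1.32N_1 + N_2 = 309.
Substituting N_2 = 309 - 1.32N_1 into the first: N_1(1 - 0.984·1.32) = 293 - 0.984·309.
So N_1* = -11.1/-0.299 = 37, and then N_2* = 309 - 1.32·37 = 260.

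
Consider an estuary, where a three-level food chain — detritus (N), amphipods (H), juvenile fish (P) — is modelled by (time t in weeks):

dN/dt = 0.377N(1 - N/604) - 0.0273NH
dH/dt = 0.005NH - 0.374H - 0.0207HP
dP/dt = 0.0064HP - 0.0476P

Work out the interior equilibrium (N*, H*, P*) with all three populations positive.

From dP/dt = 0: 0.0064H* = 0.0476, so H* = 7.44.
From dN/dt = 0: 0.377(1 - N*/604) = 0.0273·7.44, giving N* = 604·(1 - 0.539) = 279.
From dH/dt = 0: 0.005·279 - 0.374 = 0.0207P*, so P* = 1.02/0.0207 = 49.3.

N* ≈ 279, H* ≈ 7.44, P* ≈ 49.3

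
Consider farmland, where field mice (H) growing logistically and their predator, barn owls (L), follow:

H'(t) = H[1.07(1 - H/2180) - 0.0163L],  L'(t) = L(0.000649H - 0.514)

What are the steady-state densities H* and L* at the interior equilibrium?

From dL/dt = 0 with L > 0: 0.000649H* = 0.514, so H* = 792.
Substitute into dH/dt = 0: 1.07(1 - 792/2180) = 0.0163L*.
The bracket is 0.637, giving L* = 0.681/0.0163 = 41.8.

H* ≈ 792, L* ≈ 41.8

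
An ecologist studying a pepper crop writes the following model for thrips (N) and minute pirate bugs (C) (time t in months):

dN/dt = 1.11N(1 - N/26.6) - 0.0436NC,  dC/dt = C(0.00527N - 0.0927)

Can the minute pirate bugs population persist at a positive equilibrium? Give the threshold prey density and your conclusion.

Threshold N = 17.6; K > 17.6, so yes, the predator persists.

The predator equation gives dC/dt > 0 only when N > 0.0927/0.00527 = 17.6.
Without the predator, N → K = 26.6. Since 26.6 > 17.6, the predator can invade and persist.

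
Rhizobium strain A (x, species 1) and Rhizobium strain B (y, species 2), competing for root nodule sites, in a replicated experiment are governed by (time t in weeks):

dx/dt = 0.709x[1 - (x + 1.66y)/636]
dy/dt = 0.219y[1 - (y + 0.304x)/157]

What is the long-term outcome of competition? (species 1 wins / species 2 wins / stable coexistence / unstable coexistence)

species 1 excludes species 2

Compare the nullcline intercepts: K1/α12 = 636/1.66 = 383 > K2 = 157; K2/α21 = 157/0.304 = 516 < K1 = 636.
Since the inequalities point opposite ways, species 1 can invade but species 2 cannot.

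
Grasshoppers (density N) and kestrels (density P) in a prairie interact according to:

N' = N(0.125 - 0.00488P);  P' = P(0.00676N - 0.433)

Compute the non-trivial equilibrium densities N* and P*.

N* ≈ 64.1, P* ≈ 25.6

Set dP/dt = 0 with P > 0: 0.00676N - 0.433 = 0, so N* = 0.433/0.00676 = 64.1.
Set dN/dt = 0 with N > 0: 0.125 - 0.00488P = 0, so P* = 0.125/0.00488 = 25.6.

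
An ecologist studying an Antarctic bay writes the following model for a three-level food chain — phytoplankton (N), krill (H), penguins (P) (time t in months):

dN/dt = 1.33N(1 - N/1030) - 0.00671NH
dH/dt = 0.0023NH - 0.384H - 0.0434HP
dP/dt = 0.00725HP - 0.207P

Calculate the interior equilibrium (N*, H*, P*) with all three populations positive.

From dP/dt = 0: 0.00725H* = 0.207, so H* = 28.6.
From dN/dt = 0: 1.33(1 - N*/1030) = 0.00671·28.6, giving N* = 1030·(1 - 0.144) = 882.
From dH/dt = 0: 0.0023·882 - 0.384 = 0.0434P*, so P* = 1.64/0.0434 = 37.9.

N* ≈ 882, H* ≈ 28.6, P* ≈ 37.9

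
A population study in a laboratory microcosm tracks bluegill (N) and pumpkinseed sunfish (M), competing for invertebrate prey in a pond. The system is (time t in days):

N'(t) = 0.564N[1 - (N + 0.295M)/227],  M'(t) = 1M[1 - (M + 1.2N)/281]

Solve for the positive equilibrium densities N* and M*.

Setting both brackets to zero gives the nullclines N + 0.295M = 227 and 1.2N + M = 281.
Substituting M = 281 - 1.2N into the first: N(1 - 0.295·1.2) = 227 - 0.295·281.
So N* = 144/0.646 = 223, and then M* = 281 - 1.2·223 = 13.3.

N* ≈ 223, M* ≈ 13.3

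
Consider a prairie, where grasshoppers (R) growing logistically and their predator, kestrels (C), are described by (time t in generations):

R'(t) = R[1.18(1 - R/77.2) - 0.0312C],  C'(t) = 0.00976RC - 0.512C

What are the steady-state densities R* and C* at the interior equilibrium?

From dC/dt = 0 with C > 0: 0.00976R* = 0.512, so R* = 52.5.
Substitute into dR/dt = 0: 1.18(1 - 52.5/77.2) = 0.0312C*.
The bracket is 0.32, giving C* = 0.378/0.0312 = 12.1.

R* ≈ 52.5, C* ≈ 12.1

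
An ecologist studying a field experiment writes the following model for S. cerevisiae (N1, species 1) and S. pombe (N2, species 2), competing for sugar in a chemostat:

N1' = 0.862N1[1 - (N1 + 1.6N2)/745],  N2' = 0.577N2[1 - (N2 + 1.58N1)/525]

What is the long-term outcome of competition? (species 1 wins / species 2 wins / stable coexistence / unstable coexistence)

unstable coexistence (outcome depends on initial conditions)

Compare the nullcline intercepts: K1/α12 = 745/1.6 = 466 < K2 = 525; K2/α21 = 525/1.58 = 332 < K1 = 745.
Since both are reversed, neither can invade when rare; the interior point is a saddle.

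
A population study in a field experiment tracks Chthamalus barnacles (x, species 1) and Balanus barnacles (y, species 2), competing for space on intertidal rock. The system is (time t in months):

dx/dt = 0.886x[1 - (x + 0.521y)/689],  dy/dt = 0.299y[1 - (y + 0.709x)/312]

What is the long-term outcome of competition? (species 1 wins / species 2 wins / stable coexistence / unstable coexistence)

species 1 excludes species 2

Compare the nullcline intercepts: K1/α12 = 689/0.521 = 1320 > K2 = 312; K2/α21 = 312/0.709 = 440 < K1 = 689.
Since the inequalities point opposite ways, species 1 can invade but species 2 cannot.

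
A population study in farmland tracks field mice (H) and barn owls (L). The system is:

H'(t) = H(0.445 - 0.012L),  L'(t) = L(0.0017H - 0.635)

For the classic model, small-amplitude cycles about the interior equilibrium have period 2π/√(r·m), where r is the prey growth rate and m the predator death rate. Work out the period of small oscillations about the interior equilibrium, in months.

Here r = 0.445 and m = 0.635, so r·m = 0.283.
ω = √0.283 = 0.532 per month, hence T = 2π/ω ≈ 11.8 months.

T ≈ 11.8 months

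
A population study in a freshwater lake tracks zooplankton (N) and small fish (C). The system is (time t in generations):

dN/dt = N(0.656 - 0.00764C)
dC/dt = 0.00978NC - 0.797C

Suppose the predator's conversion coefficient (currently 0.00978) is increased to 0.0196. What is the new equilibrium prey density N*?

At the interior fixed point, setting dC/dt = 0 with C > 0 fixes N* = (predator death rate)/(NC coefficient) — independent of the other coefficients.
With the change, N* = 0.797/0.0196 = 40.7; it falls from 81.5.

N* ≈ 40.7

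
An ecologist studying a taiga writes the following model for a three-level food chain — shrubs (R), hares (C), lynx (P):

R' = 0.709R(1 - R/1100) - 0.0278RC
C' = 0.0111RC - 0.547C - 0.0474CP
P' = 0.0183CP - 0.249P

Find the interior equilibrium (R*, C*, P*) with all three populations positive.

From dP/dt = 0: 0.0183C* = 0.249, so C* = 13.6.
From dR/dt = 0: 0.709(1 - R*/1100) = 0.0278·13.6, giving R* = 1100·(1 - 0.534) = 513.
From dC/dt = 0: 0.0111·513 - 0.547 = 0.0474P*, so P* = 5.15/0.0474 = 109.

R* ≈ 513, C* ≈ 13.6, P* ≈ 109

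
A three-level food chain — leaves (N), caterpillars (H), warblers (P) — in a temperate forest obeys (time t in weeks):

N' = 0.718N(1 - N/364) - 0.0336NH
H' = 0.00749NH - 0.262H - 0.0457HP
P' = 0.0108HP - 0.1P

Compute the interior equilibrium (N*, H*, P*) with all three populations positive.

N* ≈ 206, H* ≈ 9.26, P* ≈ 28.1

From dP/dt = 0: 0.0108H* = 0.1, so H* = 9.26.
From dN/dt = 0: 0.718(1 - N*/364) = 0.0336·9.26, giving N* = 364·(1 - 0.433) = 206.
From dH/dt = 0: 0.00749·206 - 0.262 = 0.0457P*, so P* = 1.28/0.0457 = 28.1.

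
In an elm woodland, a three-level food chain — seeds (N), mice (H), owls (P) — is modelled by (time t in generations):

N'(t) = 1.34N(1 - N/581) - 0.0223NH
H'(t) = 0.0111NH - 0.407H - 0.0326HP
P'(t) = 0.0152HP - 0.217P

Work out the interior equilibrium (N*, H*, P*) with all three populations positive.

N* ≈ 443, H* ≈ 14.3, P* ≈ 138

From dP/dt = 0: 0.0152H* = 0.217, so H* = 14.3.
From dN/dt = 0: 1.34(1 - N*/581) = 0.0223·14.3, giving N* = 581·(1 - 0.238) = 443.
From dH/dt = 0: 0.0111·443 - 0.407 = 0.0326P*, so P* = 4.51/0.0326 = 138.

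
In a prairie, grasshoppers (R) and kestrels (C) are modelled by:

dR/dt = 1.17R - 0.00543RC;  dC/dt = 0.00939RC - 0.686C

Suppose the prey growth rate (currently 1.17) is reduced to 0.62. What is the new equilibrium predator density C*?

At the interior fixed point, setting dR/dt = 0 with R > 0 fixes C* = (prey growth rate)/(RC coefficient) — independent of the other coefficients.
With the change, C* = 0.62/0.00543 = 114; it falls from 215.

C* ≈ 114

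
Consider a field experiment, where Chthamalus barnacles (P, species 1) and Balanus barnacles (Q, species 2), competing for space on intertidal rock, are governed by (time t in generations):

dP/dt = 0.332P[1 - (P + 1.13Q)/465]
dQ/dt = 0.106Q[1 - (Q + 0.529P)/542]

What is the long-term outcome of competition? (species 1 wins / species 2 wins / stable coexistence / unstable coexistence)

species 2 excludes species 1

Compare the nullcline intercepts: K1/α12 = 465/1.13 = 412 < K2 = 542; K2/α21 = 542/0.529 = 1020 > K1 = 465.
Since the inequalities point opposite ways, species 2 can invade but species 1 cannot.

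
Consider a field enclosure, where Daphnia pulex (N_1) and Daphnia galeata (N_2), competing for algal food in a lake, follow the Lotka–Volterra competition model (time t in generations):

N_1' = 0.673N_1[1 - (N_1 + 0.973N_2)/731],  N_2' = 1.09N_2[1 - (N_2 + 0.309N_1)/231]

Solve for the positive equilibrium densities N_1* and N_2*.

N_1* ≈ 724, N_2* ≈ 7.32

Setting both brackets to zero gives the nullclines N_1 + 0.973N_2 = 731 and 0.309N_1 + N_2 = 231.
Substituting N_2 = 231 - 0.309N_1 into the first: N_1(1 - 0.973·0.309) = 731 - 0.973·231.
So N_1* = 506/0.699 = 724, and then N_2* = 231 - 0.309·724 = 7.32.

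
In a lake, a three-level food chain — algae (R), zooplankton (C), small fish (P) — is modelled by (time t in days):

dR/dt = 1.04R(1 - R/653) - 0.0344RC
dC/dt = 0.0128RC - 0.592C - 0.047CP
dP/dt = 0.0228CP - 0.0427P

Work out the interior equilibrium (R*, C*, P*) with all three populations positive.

From dP/dt = 0: 0.0228C* = 0.0427, so C* = 1.87.
From dR/dt = 0: 1.04(1 - R*/653) = 0.0344·1.87, giving R* = 653·(1 - 0.0619) = 613.
From dC/dt = 0: 0.0128·613 - 0.592 = 0.047P*, so P* = 7.25/0.047 = 154.

R* ≈ 613, C* ≈ 1.87, P* ≈ 154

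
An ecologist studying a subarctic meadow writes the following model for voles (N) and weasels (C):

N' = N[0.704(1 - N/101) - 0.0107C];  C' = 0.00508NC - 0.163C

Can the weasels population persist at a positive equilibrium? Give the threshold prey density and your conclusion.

The predator equation gives dC/dt > 0 only when N > 0.163/0.00508 = 32.1.
Without the predator, N → K = 101. Since 101 > 32.1, the predator can invade and persist.

Threshold N = 32.1; K > 32.1, so yes, the predator persists.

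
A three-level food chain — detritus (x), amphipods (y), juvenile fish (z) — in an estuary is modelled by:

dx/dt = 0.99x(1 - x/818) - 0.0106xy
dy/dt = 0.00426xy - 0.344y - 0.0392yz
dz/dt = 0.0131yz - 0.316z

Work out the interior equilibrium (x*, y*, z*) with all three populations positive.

From dz/dt = 0: 0.0131y* = 0.316, so y* = 24.1.
From dx/dt = 0: 0.99(1 - x*/818) = 0.0106·24.1, giving x* = 818·(1 - 0.258) = 607.
From dy/dt = 0: 0.00426·607 - 0.344 = 0.0392z*, so z* = 2.24/0.0392 = 57.2.

x* ≈ 607, y* ≈ 24.1, z* ≈ 57.2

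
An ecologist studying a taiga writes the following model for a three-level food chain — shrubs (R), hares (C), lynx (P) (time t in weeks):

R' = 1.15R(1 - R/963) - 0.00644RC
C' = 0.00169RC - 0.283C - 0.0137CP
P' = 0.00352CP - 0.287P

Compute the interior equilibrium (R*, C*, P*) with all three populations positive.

From dP/dt = 0: 0.00352C* = 0.287, so C* = 81.5.
From dR/dt = 0: 1.15(1 - R*/963) = 0.00644·81.5, giving R* = 963·(1 - 0.457) = 523.
From dC/dt = 0: 0.00169·523 - 0.283 = 0.0137P*, so P* = 0.601/0.0137 = 43.9.

R* ≈ 523, C* ≈ 81.5, P* ≈ 43.9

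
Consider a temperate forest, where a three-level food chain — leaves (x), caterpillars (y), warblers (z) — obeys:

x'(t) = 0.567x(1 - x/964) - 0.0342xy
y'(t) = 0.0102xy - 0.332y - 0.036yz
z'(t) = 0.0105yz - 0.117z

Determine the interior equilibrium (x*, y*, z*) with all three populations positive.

x* ≈ 316, y* ≈ 11.1, z* ≈ 80.3

From dz/dt = 0: 0.0105y* = 0.117, so y* = 11.1.
From dx/dt = 0: 0.567(1 - x*/964) = 0.0342·11.1, giving x* = 964·(1 - 0.672) = 316.
From dy/dt = 0: 0.0102·316 - 0.332 = 0.036z*, so z* = 2.89/0.036 = 80.3.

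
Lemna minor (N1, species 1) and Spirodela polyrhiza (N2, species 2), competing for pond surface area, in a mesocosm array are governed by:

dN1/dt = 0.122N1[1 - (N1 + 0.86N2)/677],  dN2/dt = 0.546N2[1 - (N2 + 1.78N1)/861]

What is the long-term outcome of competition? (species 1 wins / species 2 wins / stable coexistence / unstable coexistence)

Compare the nullcline intercepts: K1/α12 = 677/0.86 = 787 < K2 = 861; K2/α21 = 861/1.78 = 484 < K1 = 677.
Since both are reversed, neither can invade when rare; the interior point is a saddle.

unstable coexistence (outcome depends on initial conditions)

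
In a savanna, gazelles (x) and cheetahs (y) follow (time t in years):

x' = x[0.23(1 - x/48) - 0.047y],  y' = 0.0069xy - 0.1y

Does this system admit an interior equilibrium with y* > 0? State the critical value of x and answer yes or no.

Threshold x = 14.5; K > 14.5, so yes, the predator persists.

The predator equation gives dy/dt > 0 only when x > 0.1/0.0069 = 14.5.
Without the predator, x → K = 48. Since 48 > 14.5, the predator can invade and persist.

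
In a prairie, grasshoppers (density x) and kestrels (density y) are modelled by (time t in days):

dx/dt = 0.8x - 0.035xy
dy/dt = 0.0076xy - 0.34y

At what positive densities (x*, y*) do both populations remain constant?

Set dy/dt = 0 with y > 0: 0.0076x - 0.34 = 0, so x* = 0.34/0.0076 = 44.7.
Set dx/dt = 0 with x > 0: 0.8 - 0.035y = 0, so y* = 0.8/0.035 = 22.9.

x* ≈ 44.7, y* ≈ 22.9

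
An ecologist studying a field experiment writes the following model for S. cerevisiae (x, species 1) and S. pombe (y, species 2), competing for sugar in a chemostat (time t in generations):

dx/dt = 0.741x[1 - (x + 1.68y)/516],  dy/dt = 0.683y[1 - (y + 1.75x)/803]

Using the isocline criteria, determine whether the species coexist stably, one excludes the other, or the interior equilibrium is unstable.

unstable coexistence (outcome depends on initial conditions)

Compare the nullcline intercepts: K1/α12 = 516/1.68 = 307 < K2 = 803; K2/α21 = 803/1.75 = 459 < K1 = 516.
Since both are reversed, neither can invade when rare; the interior point is a saddle.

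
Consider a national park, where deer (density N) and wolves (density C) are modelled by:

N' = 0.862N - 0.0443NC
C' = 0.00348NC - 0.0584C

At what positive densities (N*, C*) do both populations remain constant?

Set dC/dt = 0 with C > 0: 0.00348N - 0.0584 = 0, so N* = 0.0584/0.00348 = 16.8.
Set dN/dt = 0 with N > 0: 0.862 - 0.0443C = 0, so C* = 0.862/0.0443 = 19.5.

N* ≈ 16.8, C* ≈ 19.5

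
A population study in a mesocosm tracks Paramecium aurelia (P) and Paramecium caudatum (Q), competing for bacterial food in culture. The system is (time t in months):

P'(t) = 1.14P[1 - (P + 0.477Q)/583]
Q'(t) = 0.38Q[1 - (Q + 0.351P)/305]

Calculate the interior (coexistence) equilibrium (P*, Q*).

P* ≈ 525, Q* ≈ 121

Setting both brackets to zero gives the nullclines P + 0.477Q = 583 and 0.351P + Q = 305.
Substituting Q = 305 - 0.351P into the first: P(1 - 0.477·0.351) = 583 - 0.477·305.
So P* = 438/0.833 = 525, and then Q* = 305 - 0.351·525 = 121.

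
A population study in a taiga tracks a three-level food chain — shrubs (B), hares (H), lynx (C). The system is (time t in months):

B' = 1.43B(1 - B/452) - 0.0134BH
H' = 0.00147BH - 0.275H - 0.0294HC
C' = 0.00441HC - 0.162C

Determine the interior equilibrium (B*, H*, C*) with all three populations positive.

B* ≈ 296, H* ≈ 36.7, C* ≈ 5.47

From dC/dt = 0: 0.00441H* = 0.162, so H* = 36.7.
From dB/dt = 0: 1.43(1 - B*/452) = 0.0134·36.7, giving B* = 452·(1 - 0.344) = 296.
From dH/dt = 0: 0.00147·296 - 0.275 = 0.0294C*, so C* = 0.161/0.0294 = 5.47.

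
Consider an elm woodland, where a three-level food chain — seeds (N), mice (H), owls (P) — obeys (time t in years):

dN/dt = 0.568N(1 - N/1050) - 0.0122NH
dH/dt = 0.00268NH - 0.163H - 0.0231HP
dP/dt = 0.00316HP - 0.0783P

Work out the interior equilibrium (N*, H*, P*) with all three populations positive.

N* ≈ 491, H* ≈ 24.8, P* ≈ 49.9

From dP/dt = 0: 0.00316H* = 0.0783, so H* = 24.8.
From dN/dt = 0: 0.568(1 - N*/1050) = 0.0122·24.8, giving N* = 1050·(1 - 0.532) = 491.
From dH/dt = 0: 0.00268·491 - 0.163 = 0.0231P*, so P* = 1.15/0.0231 = 49.9.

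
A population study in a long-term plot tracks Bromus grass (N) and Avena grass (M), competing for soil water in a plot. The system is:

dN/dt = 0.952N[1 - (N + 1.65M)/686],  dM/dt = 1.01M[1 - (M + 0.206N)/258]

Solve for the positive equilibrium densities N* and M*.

N* ≈ 394, M* ≈ 177

Setting both brackets to zero gives the nullclines N + 1.65M = 686 and 0.206N + M = 258.
Substituting M = 258 - 0.206N into the first: N(1 - 1.65·0.206) = 686 - 1.65·258.
So N* = 260/0.66 = 394, and then M* = 258 - 0.206·394 = 177.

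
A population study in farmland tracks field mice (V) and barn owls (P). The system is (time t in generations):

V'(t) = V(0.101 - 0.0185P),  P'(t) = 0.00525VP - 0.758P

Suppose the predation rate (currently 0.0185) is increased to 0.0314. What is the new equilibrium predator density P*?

P* ≈ 3.22

At the interior fixed point, setting dV/dt = 0 with V > 0 fixes P* = (prey growth rate)/(VP coefficient) — independent of the other coefficients.
With the change, P* = 0.101/0.0314 = 3.22; it falls from 5.46.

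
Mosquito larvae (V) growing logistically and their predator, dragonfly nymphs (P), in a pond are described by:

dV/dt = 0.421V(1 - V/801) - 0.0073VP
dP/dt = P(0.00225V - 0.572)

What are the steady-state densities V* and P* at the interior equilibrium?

V* ≈ 254, P* ≈ 39.4

From dP/dt = 0 with P > 0: 0.00225V* = 0.572, so V* = 254.
Substitute into dV/dt = 0: 0.421(1 - 254/801) = 0.0073P*.
The bracket is 0.683, giving P* = 0.287/0.0073 = 39.4.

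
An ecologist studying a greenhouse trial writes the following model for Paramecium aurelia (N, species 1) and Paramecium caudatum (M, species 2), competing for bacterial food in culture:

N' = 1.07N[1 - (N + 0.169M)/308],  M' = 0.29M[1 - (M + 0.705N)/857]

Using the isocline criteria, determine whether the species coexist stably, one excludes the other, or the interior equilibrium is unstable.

Compare the nullcline intercepts: K1/α12 = 308/0.169 = 1820 > K2 = 857; K2/α21 = 857/0.705 = 1220 > K1 = 308.
Since both inequalities hold, each species can invade when rare, so the interior equilibrium is stable.

stable coexistence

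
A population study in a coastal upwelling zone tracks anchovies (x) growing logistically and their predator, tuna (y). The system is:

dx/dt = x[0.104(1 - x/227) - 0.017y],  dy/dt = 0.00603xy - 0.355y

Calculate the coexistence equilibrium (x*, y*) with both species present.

x* ≈ 58.9, y* ≈ 4.53

From dy/dt = 0 with y > 0: 0.00603x* = 0.355, so x* = 58.9.
Substitute into dx/dt = 0: 0.104(1 - 58.9/227) = 0.017y*.
The bracket is 0.741, giving y* = 0.077/0.017 = 4.53.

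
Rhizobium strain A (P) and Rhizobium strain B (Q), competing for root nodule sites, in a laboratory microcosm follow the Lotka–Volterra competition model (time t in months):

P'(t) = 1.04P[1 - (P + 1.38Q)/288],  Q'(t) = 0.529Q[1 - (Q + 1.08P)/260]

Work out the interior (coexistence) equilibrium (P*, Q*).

P* ≈ 144, Q* ≈ 104

Setting both brackets to zero gives the nullclines P + 1.38Q = 288 and 1.08P + Q = 260.
Substituting Q = 260 - 1.08P into the first: P(1 - 1.38·1.08) = 288 - 1.38·260.
So P* = -70.8/-0.49 = 144, and then Q* = 260 - 1.08·144 = 104.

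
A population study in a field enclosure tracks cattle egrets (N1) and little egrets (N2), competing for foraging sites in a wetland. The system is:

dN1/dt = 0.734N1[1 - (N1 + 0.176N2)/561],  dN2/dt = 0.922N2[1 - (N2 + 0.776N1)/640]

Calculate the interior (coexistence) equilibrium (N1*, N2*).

N1* ≈ 519, N2* ≈ 237

Setting both brackets to zero gives the nullclines N1 + 0.176N2 = 561 and 0.776N1 + N2 = 640.
Substituting N2 = 640 - 0.776N1 into the first: N1(1 - 0.176·0.776) = 561 - 0.176·640.
So N1* = 448/0.863 = 519, and then N2* = 640 - 0.776·519 = 237.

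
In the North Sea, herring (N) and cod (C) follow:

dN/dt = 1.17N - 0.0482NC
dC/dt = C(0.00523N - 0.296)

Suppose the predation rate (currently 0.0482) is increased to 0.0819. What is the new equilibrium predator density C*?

At the interior fixed point, setting dN/dt = 0 with N > 0 fixes C* = (prey growth rate)/(NC coefficient) — independent of the other coefficients.
With the change, C* = 1.17/0.0819 = 14.3; it falls from 24.3.

C* ≈ 14.3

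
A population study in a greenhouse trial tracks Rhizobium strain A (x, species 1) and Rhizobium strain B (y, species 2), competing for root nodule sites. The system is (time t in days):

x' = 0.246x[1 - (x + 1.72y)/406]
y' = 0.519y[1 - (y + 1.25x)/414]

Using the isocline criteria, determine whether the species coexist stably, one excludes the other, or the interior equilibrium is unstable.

unstable coexistence (outcome depends on initial conditions)

Compare the nullcline intercepts: K1/α12 = 406/1.72 = 236 < K2 = 414; K2/α21 = 414/1.25 = 331 < K1 = 406.
Since both are reversed, neither can invade when rare; the interior point is a saddle.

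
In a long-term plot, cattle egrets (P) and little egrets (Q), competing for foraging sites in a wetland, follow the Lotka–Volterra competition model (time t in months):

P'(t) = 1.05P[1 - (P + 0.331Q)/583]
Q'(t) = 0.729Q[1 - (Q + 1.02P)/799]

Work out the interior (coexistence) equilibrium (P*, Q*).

Setting both brackets to zero gives the nullclines P + 0.331Q = 583 and 1.02P + Q = 799.
Substituting Q = 799 - 1.02P into the first: P(1 - 0.331·1.02) = 583 - 0.331·799.
So P* = 319/0.662 = 481, and then Q* = 799 - 1.02·481 = 308.

P* ≈ 481, Q* ≈ 308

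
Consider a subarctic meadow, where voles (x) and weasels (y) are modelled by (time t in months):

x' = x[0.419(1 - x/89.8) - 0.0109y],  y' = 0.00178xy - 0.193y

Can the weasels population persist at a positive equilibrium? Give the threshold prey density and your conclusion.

The predator equation gives dy/dt > 0 only when x > 0.193/0.00178 = 108.
Without the predator, x → K = 89.8. Since 89.8 < 108, the predator cannot invade.

Threshold x = 108; K < 108, so no, the predator goes extinct.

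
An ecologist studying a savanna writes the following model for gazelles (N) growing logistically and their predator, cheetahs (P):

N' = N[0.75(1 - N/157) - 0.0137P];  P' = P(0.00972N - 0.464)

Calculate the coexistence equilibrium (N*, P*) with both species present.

From dP/dt = 0 with P > 0: 0.00972N* = 0.464, so N* = 47.7.
Substitute into dN/dt = 0: 0.75(1 - 47.7/157) = 0.0137P*.
The bracket is 0.696, giving P* = 0.522/0.0137 = 38.1.

N* ≈ 47.7, P* ≈ 38.1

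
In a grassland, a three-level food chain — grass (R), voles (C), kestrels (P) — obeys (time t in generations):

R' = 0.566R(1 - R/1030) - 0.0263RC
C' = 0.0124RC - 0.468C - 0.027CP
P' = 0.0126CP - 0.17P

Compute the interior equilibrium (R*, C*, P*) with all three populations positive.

R* ≈ 384, C* ≈ 13.5, P* ≈ 159

From dP/dt = 0: 0.0126C* = 0.17, so C* = 13.5.
From dR/dt = 0: 0.566(1 - R*/1030) = 0.0263·13.5, giving R* = 1030·(1 - 0.627) = 384.
From dC/dt = 0: 0.0124·384 - 0.468 = 0.027P*, so P* = 4.3/0.027 = 159.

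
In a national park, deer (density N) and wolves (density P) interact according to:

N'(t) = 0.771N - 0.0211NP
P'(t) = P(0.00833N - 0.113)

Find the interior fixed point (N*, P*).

N* ≈ 13.6, P* ≈ 36.5

Set dP/dt = 0 with P > 0: 0.00833N - 0.113 = 0, so N* = 0.113/0.00833 = 13.6.
Set dN/dt = 0 with N > 0: 0.771 - 0.0211P = 0, so P* = 0.771/0.0211 = 36.5.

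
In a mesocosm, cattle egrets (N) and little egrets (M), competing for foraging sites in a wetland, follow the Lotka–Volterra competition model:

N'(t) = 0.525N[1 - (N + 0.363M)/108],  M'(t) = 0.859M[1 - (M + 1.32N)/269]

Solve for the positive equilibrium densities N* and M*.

N* ≈ 19.9, M* ≈ 243

Setting both brackets to zero gives the nullclines N + 0.363M = 108 and 1.32N + M = 269.
Substituting M = 269 - 1.32N into the first: N(1 - 0.363·1.32) = 108 - 0.363·269.
So N* = 10.4/0.521 = 19.9, and then M* = 269 - 1.32·19.9 = 243.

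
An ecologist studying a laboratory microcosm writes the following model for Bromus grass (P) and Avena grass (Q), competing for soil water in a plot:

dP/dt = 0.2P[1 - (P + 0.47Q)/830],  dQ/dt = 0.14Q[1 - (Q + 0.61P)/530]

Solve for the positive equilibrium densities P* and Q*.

P* ≈ 814, Q* ≈ 33.2

Setting both brackets to zero gives the nullclines P + 0.47Q = 830 and 0.61P + Q = 530.
Substituting Q = 530 - 0.61P into the first: P(1 - 0.47·0.61) = 830 - 0.47·530.
So P* = 581/0.713 = 814, and then Q* = 530 - 0.61·814 = 33.2.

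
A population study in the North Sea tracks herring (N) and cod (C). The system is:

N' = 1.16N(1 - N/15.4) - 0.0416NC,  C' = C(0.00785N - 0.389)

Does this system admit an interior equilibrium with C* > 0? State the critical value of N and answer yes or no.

The predator equation gives dC/dt > 0 only when N > 0.389/0.00785 = 49.6.
Without the predator, N → K = 15.4. Since 15.4 < 49.6, the predator cannot invade.

Threshold N = 49.6; K < 49.6, so no, the predator goes extinct.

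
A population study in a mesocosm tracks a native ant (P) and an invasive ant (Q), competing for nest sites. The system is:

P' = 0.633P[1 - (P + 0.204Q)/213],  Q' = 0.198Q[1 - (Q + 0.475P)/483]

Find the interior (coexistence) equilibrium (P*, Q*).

P* ≈ 127, Q* ≈ 423

Setting both brackets to zero gives the nullclines P + 0.204Q = 213 and 0.475P + Q = 483.
Substituting Q = 483 - 0.475P into the first: P(1 - 0.204·0.475) = 213 - 0.204·483.
So P* = 114/0.903 = 127, and then Q* = 483 - 0.475·127 = 423.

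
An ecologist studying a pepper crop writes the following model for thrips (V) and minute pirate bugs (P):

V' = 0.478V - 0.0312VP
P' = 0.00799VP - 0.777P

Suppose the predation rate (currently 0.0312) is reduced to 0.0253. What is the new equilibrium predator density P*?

At the interior fixed point, setting dV/dt = 0 with V > 0 fixes P* = (prey growth rate)/(VP coefficient) — independent of the other coefficients.
With the change, P* = 0.478/0.0253 = 18.9; it rises from 15.3.

P* ≈ 18.9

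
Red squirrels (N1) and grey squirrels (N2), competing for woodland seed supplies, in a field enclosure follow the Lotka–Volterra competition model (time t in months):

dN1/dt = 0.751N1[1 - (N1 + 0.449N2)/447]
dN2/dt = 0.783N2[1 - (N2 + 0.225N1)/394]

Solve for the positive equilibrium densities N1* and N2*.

N1* ≈ 300, N2* ≈ 326

Setting both brackets to zero gives the nullclines N1 + 0.449N2 = 447 and 0.225N1 + N2 = 394.
Substituting N2 = 394 - 0.225N1 into the first: N1(1 - 0.449·0.225) = 447 - 0.449·394.
So N1* = 270/0.899 = 300, and then N2* = 394 - 0.225·300 = 326.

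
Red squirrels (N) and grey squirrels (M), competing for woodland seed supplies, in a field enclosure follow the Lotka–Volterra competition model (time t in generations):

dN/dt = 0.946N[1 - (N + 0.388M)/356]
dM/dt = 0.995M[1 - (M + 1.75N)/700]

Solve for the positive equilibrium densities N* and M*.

N* ≈ 263, M* ≈ 240

Setting both brackets to zero gives the nullclines N + 0.388M = 356 and 1.75N + M = 700.
Substituting M = 700 - 1.75N into the first: N(1 - 0.388·1.75) = 356 - 0.388·700.
So N* = 84.4/0.321 = 263, and then M* = 700 - 1.75·263 = 240.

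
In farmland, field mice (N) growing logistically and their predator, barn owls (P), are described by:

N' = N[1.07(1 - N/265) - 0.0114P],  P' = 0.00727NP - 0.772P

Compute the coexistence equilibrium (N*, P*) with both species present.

From dP/dt = 0 with P > 0: 0.00727N* = 0.772, so N* = 106.
Substitute into dN/dt = 0: 1.07(1 - 106/265) = 0.0114P*.
The bracket is 0.599, giving P* = 0.641/0.0114 = 56.2.

N* ≈ 106, P* ≈ 56.2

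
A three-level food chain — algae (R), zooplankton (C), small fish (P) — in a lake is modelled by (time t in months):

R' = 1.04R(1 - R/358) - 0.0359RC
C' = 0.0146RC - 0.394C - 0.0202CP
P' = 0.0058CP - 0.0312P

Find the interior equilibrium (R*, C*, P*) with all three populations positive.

R* ≈ 292, C* ≈ 5.38, P* ≈ 191

From dP/dt = 0: 0.0058C* = 0.0312, so C* = 5.38.
From dR/dt = 0: 1.04(1 - R*/358) = 0.0359·5.38, giving R* = 358·(1 - 0.186) = 292.
From dC/dt = 0: 0.0146·292 - 0.394 = 0.0202P*, so P* = 3.86/0.0202 = 191.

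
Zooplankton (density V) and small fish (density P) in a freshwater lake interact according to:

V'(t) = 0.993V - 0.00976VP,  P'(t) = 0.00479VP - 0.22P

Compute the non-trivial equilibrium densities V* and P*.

V* ≈ 45.9, P* ≈ 102

Set dP/dt = 0 with P > 0: 0.00479V - 0.22 = 0, so V* = 0.22/0.00479 = 45.9.
Set dV/dt = 0 with V > 0: 0.993 - 0.00976P = 0, so P* = 0.993/0.00976 = 102.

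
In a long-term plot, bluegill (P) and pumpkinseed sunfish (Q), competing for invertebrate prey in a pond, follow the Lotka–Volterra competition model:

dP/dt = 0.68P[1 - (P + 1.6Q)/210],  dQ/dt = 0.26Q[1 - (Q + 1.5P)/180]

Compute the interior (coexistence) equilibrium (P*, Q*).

P* ≈ 55.7, Q* ≈ 96.4

Setting both brackets to zero gives the nullclines P + 1.6Q = 210 and 1.5P + Q = 180.
Substituting Q = 180 - 1.5P into the first: P(1 - 1.6·1.5) = 210 - 1.6·180.
So P* = -78/-1.4 = 55.7, and then Q* = 180 - 1.5·55.7 = 96.4.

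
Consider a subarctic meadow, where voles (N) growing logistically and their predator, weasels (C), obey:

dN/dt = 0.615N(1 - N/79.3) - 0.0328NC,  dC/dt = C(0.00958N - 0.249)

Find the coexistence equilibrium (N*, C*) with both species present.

N* ≈ 26, C* ≈ 12.6

From dC/dt = 0 with C > 0: 0.00958N* = 0.249, so N* = 26.
Substitute into dN/dt = 0: 0.615(1 - 26/79.3) = 0.0328C*.
The bracket is 0.672, giving C* = 0.413/0.0328 = 12.6.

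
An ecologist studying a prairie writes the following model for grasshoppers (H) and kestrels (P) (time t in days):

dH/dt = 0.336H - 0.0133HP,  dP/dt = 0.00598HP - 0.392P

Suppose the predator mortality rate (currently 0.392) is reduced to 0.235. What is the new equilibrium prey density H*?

At the interior fixed point, setting dP/dt = 0 with P > 0 fixes H* = (predator death rate)/(HP coefficient) — independent of the other coefficients.
With the change, H* = 0.235/0.00598 = 39.3; it falls from 65.6.

H* ≈ 39.3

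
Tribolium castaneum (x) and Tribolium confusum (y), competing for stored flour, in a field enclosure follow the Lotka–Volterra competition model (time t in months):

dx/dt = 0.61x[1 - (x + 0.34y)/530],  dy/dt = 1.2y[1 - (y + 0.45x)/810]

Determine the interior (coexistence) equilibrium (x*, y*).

Setting both brackets to zero gives the nullclines x + 0.34y = 530 and 0.45x + y = 810.
Substituting y = 810 - 0.45x into the first: x(1 - 0.34·0.45) = 530 - 0.34·810.
So x* = 255/0.847 = 301, and then y* = 810 - 0.45·301 = 675.

x* ≈ 301, y* ≈ 675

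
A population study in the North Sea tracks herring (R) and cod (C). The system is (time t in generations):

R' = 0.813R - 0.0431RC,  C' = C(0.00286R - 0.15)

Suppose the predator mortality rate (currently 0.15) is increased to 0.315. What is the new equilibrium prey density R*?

At the interior fixed point, setting dC/dt = 0 with C > 0 fixes R* = (predator death rate)/(RC coefficient) — independent of the other coefficients.
With the change, R* = 0.315/0.00286 = 110; it rises from 52.4.

R* ≈ 110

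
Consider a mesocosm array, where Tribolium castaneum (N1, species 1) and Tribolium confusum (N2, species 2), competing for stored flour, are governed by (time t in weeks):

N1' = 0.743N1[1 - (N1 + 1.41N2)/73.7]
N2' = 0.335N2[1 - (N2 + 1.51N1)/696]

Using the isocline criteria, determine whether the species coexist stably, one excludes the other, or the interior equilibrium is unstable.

species 2 excludes species 1

Compare the nullcline intercepts: K1/α12 = 73.7/1.41 = 52.3 < K2 = 696; K2/α21 = 696/1.51 = 461 > K1 = 73.7.
Since the inequalities point opposite ways, species 2 can invade but species 1 cannot.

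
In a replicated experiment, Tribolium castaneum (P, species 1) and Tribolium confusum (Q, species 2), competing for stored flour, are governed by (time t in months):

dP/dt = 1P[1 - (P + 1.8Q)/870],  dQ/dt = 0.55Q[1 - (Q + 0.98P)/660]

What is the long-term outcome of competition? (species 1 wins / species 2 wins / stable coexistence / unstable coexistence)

Compare the nullcline intercepts: K1/α12 = 870/1.8 = 483 < K2 = 660; K2/α21 = 660/0.98 = 673 < K1 = 870.
Since both are reversed, neither can invade when rare; the interior point is a saddle.

unstable coexistence (outcome depends on initial conditions)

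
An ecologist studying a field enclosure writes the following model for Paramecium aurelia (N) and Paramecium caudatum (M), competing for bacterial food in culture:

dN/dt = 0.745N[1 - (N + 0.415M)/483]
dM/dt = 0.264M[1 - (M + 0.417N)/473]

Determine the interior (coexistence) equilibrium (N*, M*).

Setting both brackets to zero gives the nullclines N + 0.415M = 483 and 0.417N + M = 473.
Substituting M = 473 - 0.417N into the first: N(1 - 0.415·0.417) = 483 - 0.415·473.
So N* = 287/0.827 = 347, and then M* = 473 - 0.417·347 = 328.

N* ≈ 347, M* ≈ 328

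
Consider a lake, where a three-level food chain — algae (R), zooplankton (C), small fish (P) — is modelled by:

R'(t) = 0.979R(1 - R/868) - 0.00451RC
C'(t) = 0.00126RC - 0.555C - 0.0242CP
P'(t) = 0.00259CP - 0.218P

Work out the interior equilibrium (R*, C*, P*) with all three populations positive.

From dP/dt = 0: 0.00259C* = 0.218, so C* = 84.2.
From dR/dt = 0: 0.979(1 - R*/868) = 0.00451·84.2, giving R* = 868·(1 - 0.388) = 531.
From dC/dt = 0: 0.00126·531 - 0.555 = 0.0242P*, so P* = 0.115/0.0242 = 4.74.

R* ≈ 531, C* ≈ 84.2, P* ≈ 4.74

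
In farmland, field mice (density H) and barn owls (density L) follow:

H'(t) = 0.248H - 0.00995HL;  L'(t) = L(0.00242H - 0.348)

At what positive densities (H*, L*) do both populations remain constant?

Set dL/dt = 0 with L > 0: 0.00242H - 0.348 = 0, so H* = 0.348/0.00242 = 144.
Set dH/dt = 0 with H > 0: 0.248 - 0.00995L = 0, so L* = 0.248/0.00995 = 24.9.

H* ≈ 144, L* ≈ 24.9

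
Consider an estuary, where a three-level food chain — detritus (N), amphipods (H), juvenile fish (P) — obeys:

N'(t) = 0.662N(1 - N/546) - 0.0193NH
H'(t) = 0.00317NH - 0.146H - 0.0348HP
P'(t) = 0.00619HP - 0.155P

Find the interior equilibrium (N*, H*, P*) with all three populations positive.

N* ≈ 147, H* ≈ 25, P* ≈ 9.23

From dP/dt = 0: 0.00619H* = 0.155, so H* = 25.
From dN/dt = 0: 0.662(1 - N*/546) = 0.0193·25, giving N* = 546·(1 - 0.73) = 147.
From dH/dt = 0: 0.00317·147 - 0.146 = 0.0348P*, so P* = 0.321/0.0348 = 9.23.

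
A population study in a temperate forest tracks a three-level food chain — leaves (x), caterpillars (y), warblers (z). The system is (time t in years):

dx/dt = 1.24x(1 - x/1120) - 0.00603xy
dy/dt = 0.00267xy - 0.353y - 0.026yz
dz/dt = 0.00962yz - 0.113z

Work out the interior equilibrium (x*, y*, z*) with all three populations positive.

From dz/dt = 0: 0.00962y* = 0.113, so y* = 11.7.
From dx/dt = 0: 1.24(1 - x*/1120) = 0.00603·11.7, giving x* = 1120·(1 - 0.0571) = 1060.
From dy/dt = 0: 0.00267·1060 - 0.353 = 0.026z*, so z* = 2.47/0.026 = 94.9.

x* ≈ 1060, y* ≈ 11.7, z* ≈ 94.9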